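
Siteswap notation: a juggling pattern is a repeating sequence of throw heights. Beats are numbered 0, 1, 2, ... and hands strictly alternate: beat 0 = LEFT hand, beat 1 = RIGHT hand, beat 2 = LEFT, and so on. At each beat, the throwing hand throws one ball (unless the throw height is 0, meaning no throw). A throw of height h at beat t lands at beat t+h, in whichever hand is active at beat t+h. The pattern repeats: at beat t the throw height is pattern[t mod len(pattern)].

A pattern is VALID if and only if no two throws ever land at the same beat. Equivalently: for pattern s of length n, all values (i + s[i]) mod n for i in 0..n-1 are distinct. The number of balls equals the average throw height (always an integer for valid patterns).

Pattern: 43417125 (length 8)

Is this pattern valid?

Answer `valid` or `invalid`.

Answer: invalid

Derivation:
i=0: (i + s[i]) mod n = (0 + 4) mod 8 = 4
i=1: (i + s[i]) mod n = (1 + 3) mod 8 = 4
i=2: (i + s[i]) mod n = (2 + 4) mod 8 = 6
i=3: (i + s[i]) mod n = (3 + 1) mod 8 = 4
i=4: (i + s[i]) mod n = (4 + 7) mod 8 = 3
i=5: (i + s[i]) mod n = (5 + 1) mod 8 = 6
i=6: (i + s[i]) mod n = (6 + 2) mod 8 = 0
i=7: (i + s[i]) mod n = (7 + 5) mod 8 = 4
Residues: [4, 4, 6, 4, 3, 6, 0, 4], distinct: False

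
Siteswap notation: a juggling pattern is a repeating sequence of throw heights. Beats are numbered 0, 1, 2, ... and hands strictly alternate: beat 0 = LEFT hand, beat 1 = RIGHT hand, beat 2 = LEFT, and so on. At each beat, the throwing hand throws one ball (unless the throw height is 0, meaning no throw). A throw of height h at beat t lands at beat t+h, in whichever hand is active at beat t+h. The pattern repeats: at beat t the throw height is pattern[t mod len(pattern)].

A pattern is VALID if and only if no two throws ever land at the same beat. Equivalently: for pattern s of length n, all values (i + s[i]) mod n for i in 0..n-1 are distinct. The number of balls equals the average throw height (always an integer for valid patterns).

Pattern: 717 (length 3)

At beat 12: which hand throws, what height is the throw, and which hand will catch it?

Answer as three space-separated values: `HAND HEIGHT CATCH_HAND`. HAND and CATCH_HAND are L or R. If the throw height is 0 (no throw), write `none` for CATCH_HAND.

Beat 12: 12 mod 2 = 0, so hand = L
Throw height = pattern[12 mod 3] = pattern[0] = 7
Lands at beat 12+7=19, 19 mod 2 = 1, so catch hand = R

Answer: L 7 R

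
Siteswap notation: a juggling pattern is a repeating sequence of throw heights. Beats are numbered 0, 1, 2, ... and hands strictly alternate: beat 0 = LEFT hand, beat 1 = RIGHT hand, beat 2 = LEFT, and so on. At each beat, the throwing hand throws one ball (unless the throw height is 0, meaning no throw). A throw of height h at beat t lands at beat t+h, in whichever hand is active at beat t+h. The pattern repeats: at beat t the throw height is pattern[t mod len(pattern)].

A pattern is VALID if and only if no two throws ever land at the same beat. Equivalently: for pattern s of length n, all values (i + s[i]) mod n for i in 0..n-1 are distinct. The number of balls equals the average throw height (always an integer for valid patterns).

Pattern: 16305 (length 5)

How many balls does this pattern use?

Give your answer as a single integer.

Answer: 3

Derivation:
Pattern = [1, 6, 3, 0, 5], length n = 5
  position 0: throw height = 1, running sum = 1
  position 1: throw height = 6, running sum = 7
  position 2: throw height = 3, running sum = 10
  position 3: throw height = 0, running sum = 10
  position 4: throw height = 5, running sum = 15
Total sum = 15; balls = sum / n = 15 / 5 = 3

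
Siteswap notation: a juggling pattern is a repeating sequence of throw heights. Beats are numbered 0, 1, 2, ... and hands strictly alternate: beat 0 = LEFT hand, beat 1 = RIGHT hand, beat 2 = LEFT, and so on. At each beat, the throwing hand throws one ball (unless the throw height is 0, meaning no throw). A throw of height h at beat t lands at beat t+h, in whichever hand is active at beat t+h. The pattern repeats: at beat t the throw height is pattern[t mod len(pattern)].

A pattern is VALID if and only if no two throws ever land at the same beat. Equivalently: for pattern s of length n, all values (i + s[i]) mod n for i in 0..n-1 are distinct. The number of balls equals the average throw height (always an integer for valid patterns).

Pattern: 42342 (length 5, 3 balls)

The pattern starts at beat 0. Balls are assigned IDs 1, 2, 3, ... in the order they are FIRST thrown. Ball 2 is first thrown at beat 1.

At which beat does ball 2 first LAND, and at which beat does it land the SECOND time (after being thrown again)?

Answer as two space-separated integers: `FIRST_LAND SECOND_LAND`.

Answer: 3 7

Derivation:
Beat 0 (L): throw ball1 h=4 -> lands@4:L; in-air after throw: [b1@4:L]
Beat 1 (R): throw ball2 h=2 -> lands@3:R; in-air after throw: [b2@3:R b1@4:L]
Beat 2 (L): throw ball3 h=3 -> lands@5:R; in-air after throw: [b2@3:R b1@4:L b3@5:R]
Beat 3 (R): throw ball2 h=4 -> lands@7:R; in-air after throw: [b1@4:L b3@5:R b2@7:R]
Beat 4 (L): throw ball1 h=2 -> lands@6:L; in-air after throw: [b3@5:R b1@6:L b2@7:R]
Beat 5 (R): throw ball3 h=4 -> lands@9:R; in-air after throw: [b1@6:L b2@7:R b3@9:R]
Beat 6 (L): throw ball1 h=2 -> lands@8:L; in-air after throw: [b2@7:R b1@8:L b3@9:R]
Beat 7 (R): throw ball2 h=3 -> lands@10:L; in-air after throw: [b1@8:L b3@9:R b2@10:L]
Ball 2: thrown@1 h=2 -> first land @3; rethrown@3 h=4 -> second land @7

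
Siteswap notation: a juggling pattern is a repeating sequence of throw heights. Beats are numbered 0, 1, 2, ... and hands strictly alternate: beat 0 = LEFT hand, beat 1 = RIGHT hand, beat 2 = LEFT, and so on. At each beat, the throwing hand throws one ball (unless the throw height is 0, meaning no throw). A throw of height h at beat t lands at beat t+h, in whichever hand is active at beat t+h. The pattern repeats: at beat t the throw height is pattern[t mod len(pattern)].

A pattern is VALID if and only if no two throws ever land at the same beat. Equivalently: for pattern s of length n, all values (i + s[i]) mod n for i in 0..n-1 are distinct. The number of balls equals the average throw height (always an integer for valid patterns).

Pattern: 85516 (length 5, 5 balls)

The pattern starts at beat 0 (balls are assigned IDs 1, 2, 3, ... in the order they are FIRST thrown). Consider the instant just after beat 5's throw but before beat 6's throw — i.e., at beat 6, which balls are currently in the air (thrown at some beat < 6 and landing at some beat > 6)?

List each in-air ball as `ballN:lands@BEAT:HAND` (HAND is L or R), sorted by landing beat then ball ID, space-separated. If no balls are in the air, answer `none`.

Answer: ball3:lands@7:R ball1:lands@8:L ball4:lands@10:L ball5:lands@13:R

Derivation:
Beat 0 (L): throw ball1 h=8 -> lands@8:L; in-air after throw: [b1@8:L]
Beat 1 (R): throw ball2 h=5 -> lands@6:L; in-air after throw: [b2@6:L b1@8:L]
Beat 2 (L): throw ball3 h=5 -> lands@7:R; in-air after throw: [b2@6:L b3@7:R b1@8:L]
Beat 3 (R): throw ball4 h=1 -> lands@4:L; in-air after throw: [b4@4:L b2@6:L b3@7:R b1@8:L]
Beat 4 (L): throw ball4 h=6 -> lands@10:L; in-air after throw: [b2@6:L b3@7:R b1@8:L b4@10:L]
Beat 5 (R): throw ball5 h=8 -> lands@13:R; in-air after throw: [b2@6:L b3@7:R b1@8:L b4@10:L b5@13:R]
Beat 6 (L): throw ball2 h=5 -> lands@11:R; in-air after throw: [b3@7:R b1@8:L b4@10:L b2@11:R b5@13:R]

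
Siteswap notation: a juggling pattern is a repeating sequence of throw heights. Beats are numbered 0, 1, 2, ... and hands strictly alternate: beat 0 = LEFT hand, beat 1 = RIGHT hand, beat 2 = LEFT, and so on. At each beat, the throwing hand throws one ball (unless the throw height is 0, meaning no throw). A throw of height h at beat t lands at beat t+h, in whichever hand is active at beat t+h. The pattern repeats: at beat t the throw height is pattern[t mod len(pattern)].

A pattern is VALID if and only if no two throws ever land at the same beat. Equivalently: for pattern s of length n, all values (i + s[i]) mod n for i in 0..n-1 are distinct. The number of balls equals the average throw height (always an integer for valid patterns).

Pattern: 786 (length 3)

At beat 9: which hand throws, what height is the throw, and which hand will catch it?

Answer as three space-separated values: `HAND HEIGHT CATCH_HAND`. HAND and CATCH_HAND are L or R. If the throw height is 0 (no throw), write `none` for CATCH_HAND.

Beat 9: 9 mod 2 = 1, so hand = R
Throw height = pattern[9 mod 3] = pattern[0] = 7
Lands at beat 9+7=16, 16 mod 2 = 0, so catch hand = L

Answer: R 7 L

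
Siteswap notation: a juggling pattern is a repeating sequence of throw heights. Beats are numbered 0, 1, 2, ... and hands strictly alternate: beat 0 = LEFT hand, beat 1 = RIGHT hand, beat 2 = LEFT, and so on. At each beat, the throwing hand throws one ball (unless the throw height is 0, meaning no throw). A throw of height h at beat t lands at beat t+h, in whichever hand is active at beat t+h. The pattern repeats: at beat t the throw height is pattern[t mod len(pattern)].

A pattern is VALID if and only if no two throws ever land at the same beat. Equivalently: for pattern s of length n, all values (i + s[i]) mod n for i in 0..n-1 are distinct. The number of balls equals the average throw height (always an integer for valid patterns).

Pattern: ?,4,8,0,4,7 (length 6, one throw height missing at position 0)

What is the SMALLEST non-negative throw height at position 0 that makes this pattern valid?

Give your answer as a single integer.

i=0: s[i]=? (unknown)
i=1: (1 + 4) mod 6 = 5
i=2: (2 + 8) mod 6 = 4
i=3: (3 + 0) mod 6 = 3
i=4: (4 + 4) mod 6 = 2
i=5: (5 + 7) mod 6 = 0
Known residues: [0, 2, 3, 4, 5]; need a permutation of 0..5, so missing residue r = 1
Need (0 + s) mod 6 = 1; smallest s = (1 - 0) mod 6 = 1

Answer: 1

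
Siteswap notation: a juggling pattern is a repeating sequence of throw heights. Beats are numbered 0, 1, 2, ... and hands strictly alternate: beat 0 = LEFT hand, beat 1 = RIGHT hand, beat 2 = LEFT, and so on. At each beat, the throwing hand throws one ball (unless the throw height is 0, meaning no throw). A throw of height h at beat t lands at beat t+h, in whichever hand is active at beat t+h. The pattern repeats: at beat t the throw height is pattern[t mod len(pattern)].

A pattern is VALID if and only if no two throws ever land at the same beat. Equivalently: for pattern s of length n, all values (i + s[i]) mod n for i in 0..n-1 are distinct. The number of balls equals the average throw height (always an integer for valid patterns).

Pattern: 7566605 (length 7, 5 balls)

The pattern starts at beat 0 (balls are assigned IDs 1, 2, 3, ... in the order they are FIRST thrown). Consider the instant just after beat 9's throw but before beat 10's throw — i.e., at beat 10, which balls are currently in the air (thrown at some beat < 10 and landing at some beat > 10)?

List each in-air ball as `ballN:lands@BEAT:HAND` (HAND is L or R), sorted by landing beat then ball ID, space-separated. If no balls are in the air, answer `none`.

Answer: ball2:lands@11:R ball3:lands@13:R ball1:lands@14:L ball4:lands@15:R

Derivation:
Beat 0 (L): throw ball1 h=7 -> lands@7:R; in-air after throw: [b1@7:R]
Beat 1 (R): throw ball2 h=5 -> lands@6:L; in-air after throw: [b2@6:L b1@7:R]
Beat 2 (L): throw ball3 h=6 -> lands@8:L; in-air after throw: [b2@6:L b1@7:R b3@8:L]
Beat 3 (R): throw ball4 h=6 -> lands@9:R; in-air after throw: [b2@6:L b1@7:R b3@8:L b4@9:R]
Beat 4 (L): throw ball5 h=6 -> lands@10:L; in-air after throw: [b2@6:L b1@7:R b3@8:L b4@9:R b5@10:L]
Beat 6 (L): throw ball2 h=5 -> lands@11:R; in-air after throw: [b1@7:R b3@8:L b4@9:R b5@10:L b2@11:R]
Beat 7 (R): throw ball1 h=7 -> lands@14:L; in-air after throw: [b3@8:L b4@9:R b5@10:L b2@11:R b1@14:L]
Beat 8 (L): throw ball3 h=5 -> lands@13:R; in-air after throw: [b4@9:R b5@10:L b2@11:R b3@13:R b1@14:L]
Beat 9 (R): throw ball4 h=6 -> lands@15:R; in-air after throw: [b5@10:L b2@11:R b3@13:R b1@14:L b4@15:R]
Beat 10 (L): throw ball5 h=6 -> lands@16:L; in-air after throw: [b2@11:R b3@13:R b1@14:L b4@15:R b5@16:L]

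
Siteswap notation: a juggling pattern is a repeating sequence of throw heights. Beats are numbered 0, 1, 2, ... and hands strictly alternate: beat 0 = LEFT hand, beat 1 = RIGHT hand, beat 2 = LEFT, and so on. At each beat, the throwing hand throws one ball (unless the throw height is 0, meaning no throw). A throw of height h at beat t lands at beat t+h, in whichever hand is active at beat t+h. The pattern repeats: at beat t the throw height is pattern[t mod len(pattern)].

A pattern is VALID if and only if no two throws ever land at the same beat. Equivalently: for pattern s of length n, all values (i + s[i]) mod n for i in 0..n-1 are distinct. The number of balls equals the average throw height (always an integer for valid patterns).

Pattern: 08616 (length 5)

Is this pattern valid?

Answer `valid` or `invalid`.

Answer: invalid

Derivation:
i=0: (i + s[i]) mod n = (0 + 0) mod 5 = 0
i=1: (i + s[i]) mod n = (1 + 8) mod 5 = 4
i=2: (i + s[i]) mod n = (2 + 6) mod 5 = 3
i=3: (i + s[i]) mod n = (3 + 1) mod 5 = 4
i=4: (i + s[i]) mod n = (4 + 6) mod 5 = 0
Residues: [0, 4, 3, 4, 0], distinct: False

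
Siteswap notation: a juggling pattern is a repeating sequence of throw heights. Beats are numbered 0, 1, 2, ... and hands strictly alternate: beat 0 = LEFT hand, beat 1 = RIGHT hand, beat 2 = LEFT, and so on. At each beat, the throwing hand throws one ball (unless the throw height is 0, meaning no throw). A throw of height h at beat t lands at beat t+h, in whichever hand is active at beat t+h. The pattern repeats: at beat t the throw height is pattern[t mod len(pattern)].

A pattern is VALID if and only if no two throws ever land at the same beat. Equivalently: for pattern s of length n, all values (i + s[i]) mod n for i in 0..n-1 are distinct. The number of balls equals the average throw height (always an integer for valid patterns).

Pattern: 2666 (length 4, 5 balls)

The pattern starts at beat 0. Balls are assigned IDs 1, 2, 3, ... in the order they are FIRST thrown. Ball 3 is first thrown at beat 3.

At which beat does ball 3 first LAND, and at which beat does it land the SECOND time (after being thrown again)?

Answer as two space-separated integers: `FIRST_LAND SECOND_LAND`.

Beat 0 (L): throw ball1 h=2 -> lands@2:L; in-air after throw: [b1@2:L]
Beat 1 (R): throw ball2 h=6 -> lands@7:R; in-air after throw: [b1@2:L b2@7:R]
Beat 2 (L): throw ball1 h=6 -> lands@8:L; in-air after throw: [b2@7:R b1@8:L]
Beat 3 (R): throw ball3 h=6 -> lands@9:R; in-air after throw: [b2@7:R b1@8:L b3@9:R]
Beat 4 (L): throw ball4 h=2 -> lands@6:L; in-air after throw: [b4@6:L b2@7:R b1@8:L b3@9:R]
Beat 5 (R): throw ball5 h=6 -> lands@11:R; in-air after throw: [b4@6:L b2@7:R b1@8:L b3@9:R b5@11:R]
Beat 6 (L): throw ball4 h=6 -> lands@12:L; in-air after throw: [b2@7:R b1@8:L b3@9:R b5@11:R b4@12:L]
Beat 7 (R): throw ball2 h=6 -> lands@13:R; in-air after throw: [b1@8:L b3@9:R b5@11:R b4@12:L b2@13:R]
Beat 8 (L): throw ball1 h=2 -> lands@10:L; in-air after throw: [b3@9:R b1@10:L b5@11:R b4@12:L b2@13:R]
Beat 9 (R): throw ball3 h=6 -> lands@15:R; in-air after throw: [b1@10:L b5@11:R b4@12:L b2@13:R b3@15:R]
Beat 10 (L): throw ball1 h=6 -> lands@16:L; in-air after throw: [b5@11:R b4@12:L b2@13:R b3@15:R b1@16:L]
Beat 11 (R): throw ball5 h=6 -> lands@17:R; in-air after throw: [b4@12:L b2@13:R b3@15:R b1@16:L b5@17:R]
Beat 12 (L): throw ball4 h=2 -> lands@14:L; in-air after throw: [b2@13:R b4@14:L b3@15:R b1@16:L b5@17:R]
Beat 13 (R): throw ball2 h=6 -> lands@19:R; in-air after throw: [b4@14:L b3@15:R b1@16:L b5@17:R b2@19:R]
Beat 14 (L): throw ball4 h=6 -> lands@20:L; in-air after throw: [b3@15:R b1@16:L b5@17:R b2@19:R b4@20:L]
Beat 15 (R): throw ball3 h=6 -> lands@21:R; in-air after throw: [b1@16:L b5@17:R b2@19:R b4@20:L b3@21:R]
Ball 3: thrown@3 h=6 -> first land @9; rethrown@9 h=6 -> second land @15

Answer: 9 15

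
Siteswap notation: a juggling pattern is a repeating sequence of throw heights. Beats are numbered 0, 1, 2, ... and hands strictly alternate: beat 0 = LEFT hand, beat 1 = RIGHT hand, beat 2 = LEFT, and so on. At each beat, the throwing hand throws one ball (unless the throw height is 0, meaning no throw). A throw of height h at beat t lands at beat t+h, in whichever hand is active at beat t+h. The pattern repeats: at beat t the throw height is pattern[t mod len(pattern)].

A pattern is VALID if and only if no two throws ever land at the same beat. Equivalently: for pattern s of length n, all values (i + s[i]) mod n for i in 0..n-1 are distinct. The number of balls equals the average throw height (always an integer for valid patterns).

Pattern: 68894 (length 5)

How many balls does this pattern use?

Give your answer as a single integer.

Answer: 7

Derivation:
Pattern = [6, 8, 8, 9, 4], length n = 5
  position 0: throw height = 6, running sum = 6
  position 1: throw height = 8, running sum = 14
  position 2: throw height = 8, running sum = 22
  position 3: throw height = 9, running sum = 31
  position 4: throw height = 4, running sum = 35
Total sum = 35; balls = sum / n = 35 / 5 = 7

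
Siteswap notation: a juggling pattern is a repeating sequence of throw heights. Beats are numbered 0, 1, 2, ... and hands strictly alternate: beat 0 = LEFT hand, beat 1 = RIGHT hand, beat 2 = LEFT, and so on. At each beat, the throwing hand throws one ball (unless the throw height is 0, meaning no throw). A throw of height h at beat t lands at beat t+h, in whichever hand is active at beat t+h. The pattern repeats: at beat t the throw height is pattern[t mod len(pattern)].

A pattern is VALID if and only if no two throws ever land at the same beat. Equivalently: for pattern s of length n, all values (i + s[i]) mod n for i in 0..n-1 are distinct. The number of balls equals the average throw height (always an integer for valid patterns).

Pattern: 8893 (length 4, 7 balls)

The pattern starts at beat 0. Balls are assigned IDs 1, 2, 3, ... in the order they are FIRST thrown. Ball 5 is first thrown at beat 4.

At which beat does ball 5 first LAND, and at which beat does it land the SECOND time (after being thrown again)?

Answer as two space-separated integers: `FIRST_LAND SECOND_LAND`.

Answer: 12 20

Derivation:
Beat 0 (L): throw ball1 h=8 -> lands@8:L; in-air after throw: [b1@8:L]
Beat 1 (R): throw ball2 h=8 -> lands@9:R; in-air after throw: [b1@8:L b2@9:R]
Beat 2 (L): throw ball3 h=9 -> lands@11:R; in-air after throw: [b1@8:L b2@9:R b3@11:R]
Beat 3 (R): throw ball4 h=3 -> lands@6:L; in-air after throw: [b4@6:L b1@8:L b2@9:R b3@11:R]
Beat 4 (L): throw ball5 h=8 -> lands@12:L; in-air after throw: [b4@6:L b1@8:L b2@9:R b3@11:R b5@12:L]
Beat 5 (R): throw ball6 h=8 -> lands@13:R; in-air after throw: [b4@6:L b1@8:L b2@9:R b3@11:R b5@12:L b6@13:R]
Beat 6 (L): throw ball4 h=9 -> lands@15:R; in-air after throw: [b1@8:L b2@9:R b3@11:R b5@12:L b6@13:R b4@15:R]
Beat 7 (R): throw ball7 h=3 -> lands@10:L; in-air after throw: [b1@8:L b2@9:R b7@10:L b3@11:R b5@12:L b6@13:R b4@15:R]
Beat 8 (L): throw ball1 h=8 -> lands@16:L; in-air after throw: [b2@9:R b7@10:L b3@11:R b5@12:L b6@13:R b4@15:R b1@16:L]
Beat 9 (R): throw ball2 h=8 -> lands@17:R; in-air after throw: [b7@10:L b3@11:R b5@12:L b6@13:R b4@15:R b1@16:L b2@17:R]
Beat 10 (L): throw ball7 h=9 -> lands@19:R; in-air after throw: [b3@11:R b5@12:L b6@13:R b4@15:R b1@16:L b2@17:R b7@19:R]
Beat 11 (R): throw ball3 h=3 -> lands@14:L; in-air after throw: [b5@12:L b6@13:R b3@14:L b4@15:R b1@16:L b2@17:R b7@19:R]
Beat 12 (L): throw ball5 h=8 -> lands@20:L; in-air after throw: [b6@13:R b3@14:L b4@15:R b1@16:L b2@17:R b7@19:R b5@20:L]
Beat 13 (R): throw ball6 h=8 -> lands@21:R; in-air after throw: [b3@14:L b4@15:R b1@16:L b2@17:R b7@19:R b5@20:L b6@21:R]
Beat 14 (L): throw ball3 h=9 -> lands@23:R; in-air after throw: [b4@15:R b1@16:L b2@17:R b7@19:R b5@20:L b6@21:R b3@23:R]
Beat 15 (R): throw ball4 h=3 -> lands@18:L; in-air after throw: [b1@16:L b2@17:R b4@18:L b7@19:R b5@20:L b6@21:R b3@23:R]
Beat 16 (L): throw ball1 h=8 -> lands@24:L; in-air after throw: [b2@17:R b4@18:L b7@19:R b5@20:L b6@21:R b3@23:R b1@24:L]
Ball 5: thrown@4 h=8 -> first land @12; rethrown@12 h=8 -> second land @20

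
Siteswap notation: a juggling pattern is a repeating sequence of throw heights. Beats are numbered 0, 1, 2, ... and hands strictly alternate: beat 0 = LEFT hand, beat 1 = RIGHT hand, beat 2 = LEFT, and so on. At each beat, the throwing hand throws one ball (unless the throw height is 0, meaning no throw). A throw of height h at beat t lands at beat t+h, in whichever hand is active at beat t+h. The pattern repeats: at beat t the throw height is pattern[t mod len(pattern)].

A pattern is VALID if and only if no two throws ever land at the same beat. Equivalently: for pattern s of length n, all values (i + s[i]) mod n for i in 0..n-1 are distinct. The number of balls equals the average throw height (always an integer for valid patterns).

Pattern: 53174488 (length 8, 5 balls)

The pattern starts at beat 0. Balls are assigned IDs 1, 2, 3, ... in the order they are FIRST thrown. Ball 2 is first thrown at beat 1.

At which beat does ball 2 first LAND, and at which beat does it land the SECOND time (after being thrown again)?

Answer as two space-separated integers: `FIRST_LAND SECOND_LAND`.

Beat 0 (L): throw ball1 h=5 -> lands@5:R; in-air after throw: [b1@5:R]
Beat 1 (R): throw ball2 h=3 -> lands@4:L; in-air after throw: [b2@4:L b1@5:R]
Beat 2 (L): throw ball3 h=1 -> lands@3:R; in-air after throw: [b3@3:R b2@4:L b1@5:R]
Beat 3 (R): throw ball3 h=7 -> lands@10:L; in-air after throw: [b2@4:L b1@5:R b3@10:L]
Beat 4 (L): throw ball2 h=4 -> lands@8:L; in-air after throw: [b1@5:R b2@8:L b3@10:L]
Beat 5 (R): throw ball1 h=4 -> lands@9:R; in-air after throw: [b2@8:L b1@9:R b3@10:L]
Beat 6 (L): throw ball4 h=8 -> lands@14:L; in-air after throw: [b2@8:L b1@9:R b3@10:L b4@14:L]
Beat 7 (R): throw ball5 h=8 -> lands@15:R; in-air after throw: [b2@8:L b1@9:R b3@10:L b4@14:L b5@15:R]
Beat 8 (L): throw ball2 h=5 -> lands@13:R; in-air after throw: [b1@9:R b3@10:L b2@13:R b4@14:L b5@15:R]
Ball 2: thrown@1 h=3 -> first land @4; rethrown@4 h=4 -> second land @8

Answer: 4 8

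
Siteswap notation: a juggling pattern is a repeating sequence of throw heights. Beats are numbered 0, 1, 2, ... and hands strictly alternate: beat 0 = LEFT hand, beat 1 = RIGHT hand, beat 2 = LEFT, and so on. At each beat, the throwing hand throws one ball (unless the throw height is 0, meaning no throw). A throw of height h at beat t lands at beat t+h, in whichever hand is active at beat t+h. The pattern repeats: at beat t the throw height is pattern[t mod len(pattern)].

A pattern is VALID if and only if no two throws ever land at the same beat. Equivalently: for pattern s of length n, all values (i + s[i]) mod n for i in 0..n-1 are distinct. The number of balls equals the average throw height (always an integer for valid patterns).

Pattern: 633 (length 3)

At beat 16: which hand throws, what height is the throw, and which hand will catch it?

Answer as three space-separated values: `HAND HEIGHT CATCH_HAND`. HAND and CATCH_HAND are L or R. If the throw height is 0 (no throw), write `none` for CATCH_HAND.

Beat 16: 16 mod 2 = 0, so hand = L
Throw height = pattern[16 mod 3] = pattern[1] = 3
Lands at beat 16+3=19, 19 mod 2 = 1, so catch hand = R

Answer: L 3 R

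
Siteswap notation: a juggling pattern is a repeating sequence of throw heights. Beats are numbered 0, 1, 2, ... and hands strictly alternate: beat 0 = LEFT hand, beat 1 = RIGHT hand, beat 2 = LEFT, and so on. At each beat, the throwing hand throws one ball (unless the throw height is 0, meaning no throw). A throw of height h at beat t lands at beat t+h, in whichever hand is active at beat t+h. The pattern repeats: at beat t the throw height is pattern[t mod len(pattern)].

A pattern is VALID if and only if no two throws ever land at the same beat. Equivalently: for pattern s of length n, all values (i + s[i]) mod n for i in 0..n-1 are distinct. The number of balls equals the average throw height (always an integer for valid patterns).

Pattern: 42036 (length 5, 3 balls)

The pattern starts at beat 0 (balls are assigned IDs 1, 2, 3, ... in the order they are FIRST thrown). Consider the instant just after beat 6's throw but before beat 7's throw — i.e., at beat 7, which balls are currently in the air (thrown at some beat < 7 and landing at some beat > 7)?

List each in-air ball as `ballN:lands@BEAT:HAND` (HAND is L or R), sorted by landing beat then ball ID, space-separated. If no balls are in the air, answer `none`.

Beat 0 (L): throw ball1 h=4 -> lands@4:L; in-air after throw: [b1@4:L]
Beat 1 (R): throw ball2 h=2 -> lands@3:R; in-air after throw: [b2@3:R b1@4:L]
Beat 3 (R): throw ball2 h=3 -> lands@6:L; in-air after throw: [b1@4:L b2@6:L]
Beat 4 (L): throw ball1 h=6 -> lands@10:L; in-air after throw: [b2@6:L b1@10:L]
Beat 5 (R): throw ball3 h=4 -> lands@9:R; in-air after throw: [b2@6:L b3@9:R b1@10:L]
Beat 6 (L): throw ball2 h=2 -> lands@8:L; in-air after throw: [b2@8:L b3@9:R b1@10:L]

Answer: ball2:lands@8:L ball3:lands@9:R ball1:lands@10:L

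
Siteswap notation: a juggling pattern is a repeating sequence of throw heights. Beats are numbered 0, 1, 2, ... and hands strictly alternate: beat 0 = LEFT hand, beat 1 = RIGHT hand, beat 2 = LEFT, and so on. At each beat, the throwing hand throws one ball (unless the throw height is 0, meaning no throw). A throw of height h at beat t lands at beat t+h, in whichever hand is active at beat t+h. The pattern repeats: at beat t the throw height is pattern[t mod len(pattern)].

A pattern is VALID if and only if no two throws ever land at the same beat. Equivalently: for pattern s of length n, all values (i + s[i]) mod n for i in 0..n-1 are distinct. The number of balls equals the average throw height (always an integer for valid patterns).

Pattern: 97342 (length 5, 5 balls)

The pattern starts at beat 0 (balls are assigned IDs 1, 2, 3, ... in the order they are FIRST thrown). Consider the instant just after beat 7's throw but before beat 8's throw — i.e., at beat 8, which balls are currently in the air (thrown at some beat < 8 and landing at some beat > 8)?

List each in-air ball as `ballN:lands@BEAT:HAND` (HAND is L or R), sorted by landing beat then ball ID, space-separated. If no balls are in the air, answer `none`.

Answer: ball1:lands@9:R ball4:lands@10:L ball5:lands@13:R ball3:lands@14:L

Derivation:
Beat 0 (L): throw ball1 h=9 -> lands@9:R; in-air after throw: [b1@9:R]
Beat 1 (R): throw ball2 h=7 -> lands@8:L; in-air after throw: [b2@8:L b1@9:R]
Beat 2 (L): throw ball3 h=3 -> lands@5:R; in-air after throw: [b3@5:R b2@8:L b1@9:R]
Beat 3 (R): throw ball4 h=4 -> lands@7:R; in-air after throw: [b3@5:R b4@7:R b2@8:L b1@9:R]
Beat 4 (L): throw ball5 h=2 -> lands@6:L; in-air after throw: [b3@5:R b5@6:L b4@7:R b2@8:L b1@9:R]
Beat 5 (R): throw ball3 h=9 -> lands@14:L; in-air after throw: [b5@6:L b4@7:R b2@8:L b1@9:R b3@14:L]
Beat 6 (L): throw ball5 h=7 -> lands@13:R; in-air after throw: [b4@7:R b2@8:L b1@9:R b5@13:R b3@14:L]
Beat 7 (R): throw ball4 h=3 -> lands@10:L; in-air after throw: [b2@8:L b1@9:R b4@10:L b5@13:R b3@14:L]
Beat 8 (L): throw ball2 h=4 -> lands@12:L; in-air after throw: [b1@9:R b4@10:L b2@12:L b5@13:R b3@14:L]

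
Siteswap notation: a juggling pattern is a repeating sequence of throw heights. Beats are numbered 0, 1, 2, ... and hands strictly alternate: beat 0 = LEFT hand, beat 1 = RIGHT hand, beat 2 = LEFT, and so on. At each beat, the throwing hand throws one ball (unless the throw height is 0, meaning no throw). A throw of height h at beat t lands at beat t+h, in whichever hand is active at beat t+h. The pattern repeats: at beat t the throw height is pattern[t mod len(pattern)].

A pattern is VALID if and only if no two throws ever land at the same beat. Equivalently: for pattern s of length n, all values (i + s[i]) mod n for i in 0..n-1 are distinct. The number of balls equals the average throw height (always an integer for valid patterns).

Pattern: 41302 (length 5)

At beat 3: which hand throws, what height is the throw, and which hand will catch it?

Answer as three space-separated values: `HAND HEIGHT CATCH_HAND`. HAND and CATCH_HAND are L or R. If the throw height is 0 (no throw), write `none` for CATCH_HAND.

Answer: R 0 none

Derivation:
Beat 3: 3 mod 2 = 1, so hand = R
Throw height = pattern[3 mod 5] = pattern[3] = 0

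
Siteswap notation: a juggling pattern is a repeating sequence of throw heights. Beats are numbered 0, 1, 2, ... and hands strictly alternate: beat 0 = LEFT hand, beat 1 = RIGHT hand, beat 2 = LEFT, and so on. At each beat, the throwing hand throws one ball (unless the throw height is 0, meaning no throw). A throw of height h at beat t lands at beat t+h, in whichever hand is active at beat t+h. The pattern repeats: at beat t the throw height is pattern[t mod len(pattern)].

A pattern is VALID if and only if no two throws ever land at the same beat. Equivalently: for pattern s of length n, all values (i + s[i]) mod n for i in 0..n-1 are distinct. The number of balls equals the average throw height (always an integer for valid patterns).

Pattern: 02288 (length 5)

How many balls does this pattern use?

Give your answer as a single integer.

Pattern = [0, 2, 2, 8, 8], length n = 5
  position 0: throw height = 0, running sum = 0
  position 1: throw height = 2, running sum = 2
  position 2: throw height = 2, running sum = 4
  position 3: throw height = 8, running sum = 12
  position 4: throw height = 8, running sum = 20
Total sum = 20; balls = sum / n = 20 / 5 = 4

Answer: 4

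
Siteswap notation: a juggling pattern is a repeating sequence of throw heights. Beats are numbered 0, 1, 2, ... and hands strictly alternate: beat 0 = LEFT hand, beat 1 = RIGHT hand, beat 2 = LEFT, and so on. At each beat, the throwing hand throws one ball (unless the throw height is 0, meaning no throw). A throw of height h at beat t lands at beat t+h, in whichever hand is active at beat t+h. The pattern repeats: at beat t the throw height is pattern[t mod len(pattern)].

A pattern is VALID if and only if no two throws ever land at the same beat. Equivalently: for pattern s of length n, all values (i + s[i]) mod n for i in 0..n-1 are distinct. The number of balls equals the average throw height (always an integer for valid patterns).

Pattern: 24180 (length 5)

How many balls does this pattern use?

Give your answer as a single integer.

Pattern = [2, 4, 1, 8, 0], length n = 5
  position 0: throw height = 2, running sum = 2
  position 1: throw height = 4, running sum = 6
  position 2: throw height = 1, running sum = 7
  position 3: throw height = 8, running sum = 15
  position 4: throw height = 0, running sum = 15
Total sum = 15; balls = sum / n = 15 / 5 = 3

Answer: 3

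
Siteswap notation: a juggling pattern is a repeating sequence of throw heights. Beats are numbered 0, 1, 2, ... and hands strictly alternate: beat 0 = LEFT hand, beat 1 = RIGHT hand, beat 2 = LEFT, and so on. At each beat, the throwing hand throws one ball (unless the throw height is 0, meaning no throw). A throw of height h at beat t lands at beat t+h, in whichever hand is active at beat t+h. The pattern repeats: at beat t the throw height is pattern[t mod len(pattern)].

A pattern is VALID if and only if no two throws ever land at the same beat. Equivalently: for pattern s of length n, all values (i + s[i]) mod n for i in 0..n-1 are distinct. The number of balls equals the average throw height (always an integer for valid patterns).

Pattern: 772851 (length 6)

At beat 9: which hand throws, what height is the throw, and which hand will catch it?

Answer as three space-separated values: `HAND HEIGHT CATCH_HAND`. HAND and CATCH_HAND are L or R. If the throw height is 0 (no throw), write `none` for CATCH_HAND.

Beat 9: 9 mod 2 = 1, so hand = R
Throw height = pattern[9 mod 6] = pattern[3] = 8
Lands at beat 9+8=17, 17 mod 2 = 1, so catch hand = R

Answer: R 8 R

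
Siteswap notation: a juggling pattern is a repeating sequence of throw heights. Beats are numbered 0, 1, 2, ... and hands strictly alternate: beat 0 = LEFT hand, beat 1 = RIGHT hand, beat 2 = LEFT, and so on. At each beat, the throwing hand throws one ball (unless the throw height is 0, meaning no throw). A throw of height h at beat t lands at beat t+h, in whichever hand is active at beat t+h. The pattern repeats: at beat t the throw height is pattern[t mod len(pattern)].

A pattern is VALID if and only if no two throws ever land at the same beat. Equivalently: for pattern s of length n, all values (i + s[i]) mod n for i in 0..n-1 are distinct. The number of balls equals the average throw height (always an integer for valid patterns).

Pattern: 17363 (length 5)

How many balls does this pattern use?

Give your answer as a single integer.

Answer: 4

Derivation:
Pattern = [1, 7, 3, 6, 3], length n = 5
  position 0: throw height = 1, running sum = 1
  position 1: throw height = 7, running sum = 8
  position 2: throw height = 3, running sum = 11
  position 3: throw height = 6, running sum = 17
  position 4: throw height = 3, running sum = 20
Total sum = 20; balls = sum / n = 20 / 5 = 4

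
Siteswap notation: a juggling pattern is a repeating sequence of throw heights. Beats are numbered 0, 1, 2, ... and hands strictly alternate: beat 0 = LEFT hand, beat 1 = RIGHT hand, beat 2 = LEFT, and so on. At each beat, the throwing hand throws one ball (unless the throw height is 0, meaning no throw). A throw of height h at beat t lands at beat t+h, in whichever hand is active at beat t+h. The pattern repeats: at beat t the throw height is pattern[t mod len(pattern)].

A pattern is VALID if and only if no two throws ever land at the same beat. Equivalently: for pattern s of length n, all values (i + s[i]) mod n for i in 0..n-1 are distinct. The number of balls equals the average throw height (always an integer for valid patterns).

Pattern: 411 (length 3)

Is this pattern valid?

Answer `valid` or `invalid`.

Answer: valid

Derivation:
i=0: (i + s[i]) mod n = (0 + 4) mod 3 = 1
i=1: (i + s[i]) mod n = (1 + 1) mod 3 = 2
i=2: (i + s[i]) mod n = (2 + 1) mod 3 = 0
Residues: [1, 2, 0], distinct: True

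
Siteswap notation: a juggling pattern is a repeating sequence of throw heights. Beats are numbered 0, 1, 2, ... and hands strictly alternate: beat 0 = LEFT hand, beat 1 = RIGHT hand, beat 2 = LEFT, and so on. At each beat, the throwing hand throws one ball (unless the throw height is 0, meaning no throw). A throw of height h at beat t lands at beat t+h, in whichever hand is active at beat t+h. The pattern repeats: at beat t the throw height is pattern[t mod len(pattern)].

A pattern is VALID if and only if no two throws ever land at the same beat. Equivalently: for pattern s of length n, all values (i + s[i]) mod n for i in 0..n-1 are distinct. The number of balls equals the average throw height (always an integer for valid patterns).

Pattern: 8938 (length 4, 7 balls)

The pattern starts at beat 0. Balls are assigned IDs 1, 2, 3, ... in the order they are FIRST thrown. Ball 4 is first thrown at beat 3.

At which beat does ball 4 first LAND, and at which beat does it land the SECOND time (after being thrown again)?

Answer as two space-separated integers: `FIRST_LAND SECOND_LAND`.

Answer: 11 19

Derivation:
Beat 0 (L): throw ball1 h=8 -> lands@8:L; in-air after throw: [b1@8:L]
Beat 1 (R): throw ball2 h=9 -> lands@10:L; in-air after throw: [b1@8:L b2@10:L]
Beat 2 (L): throw ball3 h=3 -> lands@5:R; in-air after throw: [b3@5:R b1@8:L b2@10:L]
Beat 3 (R): throw ball4 h=8 -> lands@11:R; in-air after throw: [b3@5:R b1@8:L b2@10:L b4@11:R]
Beat 4 (L): throw ball5 h=8 -> lands@12:L; in-air after throw: [b3@5:R b1@8:L b2@10:L b4@11:R b5@12:L]
Beat 5 (R): throw ball3 h=9 -> lands@14:L; in-air after throw: [b1@8:L b2@10:L b4@11:R b5@12:L b3@14:L]
Beat 6 (L): throw ball6 h=3 -> lands@9:R; in-air after throw: [b1@8:L b6@9:R b2@10:L b4@11:R b5@12:L b3@14:L]
Beat 7 (R): throw ball7 h=8 -> lands@15:R; in-air after throw: [b1@8:L b6@9:R b2@10:L b4@11:R b5@12:L b3@14:L b7@15:R]
Beat 8 (L): throw ball1 h=8 -> lands@16:L; in-air after throw: [b6@9:R b2@10:L b4@11:R b5@12:L b3@14:L b7@15:R b1@16:L]
Beat 9 (R): throw ball6 h=9 -> lands@18:L; in-air after throw: [b2@10:L b4@11:R b5@12:L b3@14:L b7@15:R b1@16:L b6@18:L]
Beat 10 (L): throw ball2 h=3 -> lands@13:R; in-air after throw: [b4@11:R b5@12:L b2@13:R b3@14:L b7@15:R b1@16:L b6@18:L]
Beat 11 (R): throw ball4 h=8 -> lands@19:R; in-air after throw: [b5@12:L b2@13:R b3@14:L b7@15:R b1@16:L b6@18:L b4@19:R]
Beat 12 (L): throw ball5 h=8 -> lands@20:L; in-air after throw: [b2@13:R b3@14:L b7@15:R b1@16:L b6@18:L b4@19:R b5@20:L]
Beat 13 (R): throw ball2 h=9 -> lands@22:L; in-air after throw: [b3@14:L b7@15:R b1@16:L b6@18:L b4@19:R b5@20:L b2@22:L]
Beat 14 (L): throw ball3 h=3 -> lands@17:R; in-air after throw: [b7@15:R b1@16:L b3@17:R b6@18:L b4@19:R b5@20:L b2@22:L]
Beat 15 (R): throw ball7 h=8 -> lands@23:R; in-air after throw: [b1@16:L b3@17:R b6@18:L b4@19:R b5@20:L b2@22:L b7@23:R]
Beat 16 (L): throw ball1 h=8 -> lands@24:L; in-air after throw: [b3@17:R b6@18:L b4@19:R b5@20:L b2@22:L b7@23:R b1@24:L]
Beat 17 (R): throw ball3 h=9 -> lands@26:L; in-air after throw: [b6@18:L b4@19:R b5@20:L b2@22:L b7@23:R b1@24:L b3@26:L]
Beat 18 (L): throw ball6 h=3 -> lands@21:R; in-air after throw: [b4@19:R b5@20:L b6@21:R b2@22:L b7@23:R b1@24:L b3@26:L]
Beat 19 (R): throw ball4 h=8 -> lands@27:R; in-air after throw: [b5@20:L b6@21:R b2@22:L b7@23:R b1@24:L b3@26:L b4@27:R]
Ball 4: thrown@3 h=8 -> first land @11; rethrown@11 h=8 -> second land @19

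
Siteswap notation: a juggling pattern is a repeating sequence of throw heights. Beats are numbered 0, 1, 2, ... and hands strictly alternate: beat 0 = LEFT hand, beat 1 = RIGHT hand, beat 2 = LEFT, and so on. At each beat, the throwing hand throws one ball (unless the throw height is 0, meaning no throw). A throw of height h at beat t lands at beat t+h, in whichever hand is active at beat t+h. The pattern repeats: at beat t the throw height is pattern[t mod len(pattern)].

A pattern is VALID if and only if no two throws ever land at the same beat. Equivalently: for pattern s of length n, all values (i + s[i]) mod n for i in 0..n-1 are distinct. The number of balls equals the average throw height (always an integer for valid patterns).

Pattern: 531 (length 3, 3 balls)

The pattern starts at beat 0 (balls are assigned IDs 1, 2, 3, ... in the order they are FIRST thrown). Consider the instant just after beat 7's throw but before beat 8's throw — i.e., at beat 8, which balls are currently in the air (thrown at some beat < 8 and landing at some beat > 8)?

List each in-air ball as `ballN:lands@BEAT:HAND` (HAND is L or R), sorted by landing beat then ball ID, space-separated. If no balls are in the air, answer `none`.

Answer: ball2:lands@10:L ball1:lands@11:R

Derivation:
Beat 0 (L): throw ball1 h=5 -> lands@5:R; in-air after throw: [b1@5:R]
Beat 1 (R): throw ball2 h=3 -> lands@4:L; in-air after throw: [b2@4:L b1@5:R]
Beat 2 (L): throw ball3 h=1 -> lands@3:R; in-air after throw: [b3@3:R b2@4:L b1@5:R]
Beat 3 (R): throw ball3 h=5 -> lands@8:L; in-air after throw: [b2@4:L b1@5:R b3@8:L]
Beat 4 (L): throw ball2 h=3 -> lands@7:R; in-air after throw: [b1@5:R b2@7:R b3@8:L]
Beat 5 (R): throw ball1 h=1 -> lands@6:L; in-air after throw: [b1@6:L b2@7:R b3@8:L]
Beat 6 (L): throw ball1 h=5 -> lands@11:R; in-air after throw: [b2@7:R b3@8:L b1@11:R]
Beat 7 (R): throw ball2 h=3 -> lands@10:L; in-air after throw: [b3@8:L b2@10:L b1@11:R]
Beat 8 (L): throw ball3 h=1 -> lands@9:R; in-air after throw: [b3@9:R b2@10:L b1@11:R]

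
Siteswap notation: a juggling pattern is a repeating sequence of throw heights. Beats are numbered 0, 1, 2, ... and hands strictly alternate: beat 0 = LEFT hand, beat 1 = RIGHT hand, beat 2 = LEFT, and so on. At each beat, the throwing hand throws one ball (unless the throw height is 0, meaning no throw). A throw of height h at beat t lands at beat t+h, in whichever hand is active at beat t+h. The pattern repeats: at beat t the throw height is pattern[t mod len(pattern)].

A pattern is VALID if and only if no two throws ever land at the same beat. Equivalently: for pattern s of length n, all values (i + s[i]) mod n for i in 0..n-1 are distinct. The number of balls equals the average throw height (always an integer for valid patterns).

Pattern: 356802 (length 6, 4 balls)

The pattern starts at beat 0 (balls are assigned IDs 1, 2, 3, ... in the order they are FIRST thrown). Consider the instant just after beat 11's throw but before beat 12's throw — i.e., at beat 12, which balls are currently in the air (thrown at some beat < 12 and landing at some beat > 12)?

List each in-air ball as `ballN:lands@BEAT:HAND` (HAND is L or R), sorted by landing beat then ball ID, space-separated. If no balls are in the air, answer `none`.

Answer: ball1:lands@13:R ball3:lands@14:L ball2:lands@17:R

Derivation:
Beat 0 (L): throw ball1 h=3 -> lands@3:R; in-air after throw: [b1@3:R]
Beat 1 (R): throw ball2 h=5 -> lands@6:L; in-air after throw: [b1@3:R b2@6:L]
Beat 2 (L): throw ball3 h=6 -> lands@8:L; in-air after throw: [b1@3:R b2@6:L b3@8:L]
Beat 3 (R): throw ball1 h=8 -> lands@11:R; in-air after throw: [b2@6:L b3@8:L b1@11:R]
Beat 5 (R): throw ball4 h=2 -> lands@7:R; in-air after throw: [b2@6:L b4@7:R b3@8:L b1@11:R]
Beat 6 (L): throw ball2 h=3 -> lands@9:R; in-air after throw: [b4@7:R b3@8:L b2@9:R b1@11:R]
Beat 7 (R): throw ball4 h=5 -> lands@12:L; in-air after throw: [b3@8:L b2@9:R b1@11:R b4@12:L]
Beat 8 (L): throw ball3 h=6 -> lands@14:L; in-air after throw: [b2@9:R b1@11:R b4@12:L b3@14:L]
Beat 9 (R): throw ball2 h=8 -> lands@17:R; in-air after throw: [b1@11:R b4@12:L b3@14:L b2@17:R]
Beat 11 (R): throw ball1 h=2 -> lands@13:R; in-air after throw: [b4@12:L b1@13:R b3@14:L b2@17:R]
Beat 12 (L): throw ball4 h=3 -> lands@15:R; in-air after throw: [b1@13:R b3@14:L b4@15:R b2@17:R]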